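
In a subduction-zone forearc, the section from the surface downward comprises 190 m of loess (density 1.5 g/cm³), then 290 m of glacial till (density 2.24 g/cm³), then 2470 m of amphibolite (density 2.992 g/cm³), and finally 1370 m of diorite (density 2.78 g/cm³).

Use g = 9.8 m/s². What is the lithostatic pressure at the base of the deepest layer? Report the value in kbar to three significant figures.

loess: 1500 kg/m³ × 9.8 m/s² × 190 m = 2.793×10^6 Pa = 0.02793 kbar
glacial till: 2240 kg/m³ × 9.8 m/s² × 290 m = 6.366×10^6 Pa = 0.06366 kbar
amphibolite: 2992 kg/m³ × 9.8 m/s² × 2470 m = 7.242×10^7 Pa = 0.7242 kbar
diorite: 2780 kg/m³ × 9.8 m/s² × 1370 m = 3.732×10^7 Pa = 0.3732 kbar
Total = 0.02793 + 0.06366 + 0.7242 + 0.3732 = 1.1891 kbar

1.19 kbar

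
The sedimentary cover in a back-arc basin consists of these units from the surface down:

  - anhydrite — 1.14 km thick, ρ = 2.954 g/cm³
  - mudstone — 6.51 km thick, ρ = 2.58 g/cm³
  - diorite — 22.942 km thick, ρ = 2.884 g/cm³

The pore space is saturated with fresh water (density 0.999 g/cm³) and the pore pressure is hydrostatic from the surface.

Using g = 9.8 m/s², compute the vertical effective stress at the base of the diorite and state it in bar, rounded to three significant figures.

5470 bar

Overburden (lithostatic) stress σ_v:
anhydrite: 2954 kg/m³ × 9.8 m/s² × 1140 m = 3.300×10^7 Pa = 33.00 MPa
mudstone: 2580 kg/m³ × 9.8 m/s² × 6510 m = 1.646×10^8 Pa = 164.6 MPa
diorite: 2884 kg/m³ × 9.8 m/s² × 22942 m = 6.484×10^8 Pa = 648.4 MPa
Total = 33.00 + 164.6 + 648.4 = 846.02 MPa
Pore pressure P_p = 999 kg/m³ × 9.8 m/s² × 30592 m = 2.995×10^8 Pa = 299.5 MPa
Effective stress σ' = σ_v − P_p = 846.0 − 299.5 = 546.51 MPa = 5465.1 bar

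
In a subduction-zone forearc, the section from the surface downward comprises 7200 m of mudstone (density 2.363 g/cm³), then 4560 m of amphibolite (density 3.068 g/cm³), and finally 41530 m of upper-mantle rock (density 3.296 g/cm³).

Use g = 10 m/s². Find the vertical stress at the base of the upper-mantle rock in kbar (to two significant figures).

17 kbar

mudstone: 2363 kg/m³ × 10 m/s² × 7200 m = 1.701×10^8 Pa = 1.701 kbar
amphibolite: 3068 kg/m³ × 10 m/s² × 4560 m = 1.399×10^8 Pa = 1.399 kbar
upper-mantle rock: 3296 kg/m³ × 10 m/s² × 41530 m = 1.369×10^9 Pa = 13.69 kbar
Total = 1.701 + 1.399 + 13.69 = 16.789 kbar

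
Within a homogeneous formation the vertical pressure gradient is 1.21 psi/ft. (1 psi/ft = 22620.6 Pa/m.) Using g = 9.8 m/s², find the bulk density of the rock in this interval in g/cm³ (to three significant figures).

ρ = (dP/dz)/g = 1.21 psi/ft / 9.8 m/s² = 27371 Pa/m / 9.8 m/s² = 2793.0 kg/m³
= 2.793 g/cm³

2.79 g/cm³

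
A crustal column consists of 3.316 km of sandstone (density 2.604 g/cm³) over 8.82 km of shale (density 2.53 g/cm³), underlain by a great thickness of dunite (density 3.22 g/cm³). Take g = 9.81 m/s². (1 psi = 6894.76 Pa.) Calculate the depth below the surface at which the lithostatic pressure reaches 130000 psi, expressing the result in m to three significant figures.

Pressure at base of upper layers: 2604×9.81×3316 + 2530×9.81×8820 = 3.036×10^8 Pa = 44036 psi
Remaining pressure to be supplied by dunite: 8.963×10^8 − 3.036×10^8 = 5.927×10^8 Pa
Additional depth in dunite = 5.927×10^8 Pa / (3220 kg/m³ × 9.81 m/s²) = 18763 m
Total depth = 12136 m + 18763 m = 30899 m

30900 m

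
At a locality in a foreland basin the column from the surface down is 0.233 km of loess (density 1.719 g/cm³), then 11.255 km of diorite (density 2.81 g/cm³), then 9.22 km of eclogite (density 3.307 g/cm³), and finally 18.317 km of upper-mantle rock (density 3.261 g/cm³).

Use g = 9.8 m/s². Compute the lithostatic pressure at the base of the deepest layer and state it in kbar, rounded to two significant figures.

loess: 1719 kg/m³ × 9.8 m/s² × 233 m = 3.925×10^6 Pa = 0.03925 kbar
diorite: 2810 kg/m³ × 9.8 m/s² × 11255 m = 3.099×10^8 Pa = 3.099 kbar
eclogite: 3307 kg/m³ × 9.8 m/s² × 9220 m = 2.988×10^8 Pa = 2.988 kbar
upper-mantle rock: 3261 kg/m³ × 9.8 m/s² × 18317 m = 5.854×10^8 Pa = 5.854 kbar
Total = 0.03925 + 3.099 + 2.988 + 5.854 = 11.980 kbar

12 kbar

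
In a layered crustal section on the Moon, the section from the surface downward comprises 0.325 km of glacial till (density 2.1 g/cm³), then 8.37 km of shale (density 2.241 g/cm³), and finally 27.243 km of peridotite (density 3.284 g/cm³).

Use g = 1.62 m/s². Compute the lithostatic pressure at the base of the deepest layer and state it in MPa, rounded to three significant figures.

glacial till: 2100 kg/m³ × 1.62 m/s² × 325 m = 1.106×10^6 Pa = 1.106 MPa
shale: 2241 kg/m³ × 1.62 m/s² × 8370 m = 3.039×10^7 Pa = 30.39 MPa
peridotite: 3284 kg/m³ × 1.62 m/s² × 27243 m = 1.449×10^8 Pa = 144.9 MPa
Total = 1.106 + 30.39 + 144.9 = 176.43 MPa

176 MPa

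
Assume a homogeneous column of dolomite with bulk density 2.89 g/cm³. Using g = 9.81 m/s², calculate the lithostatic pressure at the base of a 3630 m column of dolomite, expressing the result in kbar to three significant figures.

1.03 kbar

dolomite: 2890 kg/m³ × 9.81 m/s² × 3630 m = 1.029×10^8 Pa = 1.029 kbar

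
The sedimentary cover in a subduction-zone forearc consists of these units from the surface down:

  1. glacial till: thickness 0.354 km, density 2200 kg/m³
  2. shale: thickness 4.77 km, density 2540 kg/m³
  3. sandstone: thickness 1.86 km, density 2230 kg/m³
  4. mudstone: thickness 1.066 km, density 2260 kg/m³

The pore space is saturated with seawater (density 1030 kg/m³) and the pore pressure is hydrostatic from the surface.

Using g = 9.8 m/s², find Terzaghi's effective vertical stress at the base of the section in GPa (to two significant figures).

0.11 GPa

Overburden (lithostatic) stress σ_v:
glacial till: 2200 kg/m³ × 9.8 m/s² × 354 m = 7.632×10^6 Pa = 7.632 MPa
shale: 2540 kg/m³ × 9.8 m/s² × 4770 m = 1.187×10^8 Pa = 118.7 MPa
sandstone: 2230 kg/m³ × 9.8 m/s² × 1860 m = 4.065×10^7 Pa = 40.65 MPa
mudstone: 2260 kg/m³ × 9.8 m/s² × 1066 m = 2.361×10^7 Pa = 23.61 MPa
Total = 7.632 + 118.7 + 40.65 + 23.61 = 190.63 MPa
Pore pressure P_p = 1030 kg/m³ × 9.8 m/s² × 8050 m = 8.126×10^7 Pa = 81.26 MPa
Effective stress σ' = σ_v − P_p = 190.6 − 81.26 = 109.37 MPa = 0.10937 GPa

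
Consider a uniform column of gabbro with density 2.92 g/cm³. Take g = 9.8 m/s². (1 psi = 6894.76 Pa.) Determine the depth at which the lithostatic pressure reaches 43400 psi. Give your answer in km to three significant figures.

10.5 km

h = P/(ρg) = 43400 psi / (2920 kg/m³ × 9.8 m/s²) = 2.992×10^8 Pa / 28616 Pa/m = 10457 m
= 10.457 km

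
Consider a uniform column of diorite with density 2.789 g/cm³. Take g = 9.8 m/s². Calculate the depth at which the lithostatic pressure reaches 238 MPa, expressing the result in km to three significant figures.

h = P/(ρg) = 238 MPa / (2789 kg/m³ × 9.8 m/s²) = 2.380×10^8 Pa / 27332 Pa/m = 8707.7 m
= 8.7077 km

8.71 km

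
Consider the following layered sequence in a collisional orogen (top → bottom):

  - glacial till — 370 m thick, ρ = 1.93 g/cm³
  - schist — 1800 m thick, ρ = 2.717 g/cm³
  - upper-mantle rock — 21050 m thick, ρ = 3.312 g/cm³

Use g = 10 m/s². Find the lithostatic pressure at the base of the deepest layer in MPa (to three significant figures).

glacial till: 1930 kg/m³ × 10 m/s² × 370 m = 7.141×10^6 Pa = 7.141 MPa
schist: 2717 kg/m³ × 10 m/s² × 1800 m = 4.891×10^7 Pa = 48.91 MPa
upper-mantle rock: 3312 kg/m³ × 10 m/s² × 21050 m = 6.972×10^8 Pa = 697.2 MPa
Total = 7.141 + 48.91 + 697.2 = 753.22 MPa

753 MPa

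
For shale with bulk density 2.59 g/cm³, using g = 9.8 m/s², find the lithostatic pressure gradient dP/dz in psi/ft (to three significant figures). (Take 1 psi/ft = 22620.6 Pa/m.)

dP/dz = ρg = 2590 kg/m³ × 9.8 m/s² = 25382 Pa/m
= 25382 Pa/m × (1 psi/ft / 22621 Pa/m) = 1.1221 psi/ft

1.12 psi/ft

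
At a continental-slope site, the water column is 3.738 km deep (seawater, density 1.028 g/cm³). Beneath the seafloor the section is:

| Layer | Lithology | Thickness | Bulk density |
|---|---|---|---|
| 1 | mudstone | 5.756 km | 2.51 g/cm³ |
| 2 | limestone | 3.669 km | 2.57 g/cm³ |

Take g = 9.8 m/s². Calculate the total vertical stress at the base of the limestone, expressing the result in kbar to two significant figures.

seawater: 1028 kg/m³ × 9.8 m/s² × 3738 m = 3.766×10^7 Pa = 0.3766 kbar
mudstone: 2510 kg/m³ × 9.8 m/s² × 5756 m = 1.416×10^8 Pa = 1.416 kbar
limestone: 2570 kg/m³ × 9.8 m/s² × 3669 m = 9.241×10^7 Pa = 0.9241 kbar
Total = 0.3766 + 1.416 + 0.9241 = 2.7165 kbar

2.7 kbar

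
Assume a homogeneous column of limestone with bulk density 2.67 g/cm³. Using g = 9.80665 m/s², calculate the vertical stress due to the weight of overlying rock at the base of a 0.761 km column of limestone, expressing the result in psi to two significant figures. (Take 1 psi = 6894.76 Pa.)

2900 psi

limestone: 2670 kg/m³ × 9.80665 m/s² × 761 m = 1.993×10^7 Pa = 2890 psi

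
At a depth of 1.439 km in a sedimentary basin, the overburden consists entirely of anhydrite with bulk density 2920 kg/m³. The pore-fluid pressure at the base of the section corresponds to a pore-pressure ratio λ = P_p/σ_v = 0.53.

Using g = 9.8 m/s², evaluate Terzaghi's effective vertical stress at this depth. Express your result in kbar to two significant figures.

0.19 kbar

Overburden (lithostatic) stress σ_v:
anhydrite: 2920 kg/m³ × 9.8 m/s² × 1439 m = 4.118×10^7 Pa = 41.18 MPa
Pore pressure P_p = λ·σ_v = 0.53 × 41.18 MPa = 21.82 MPa
Effective stress σ' = σ_v − P_p = 41.18 − 21.82 = 19.354 MPa = 0.19354 kbar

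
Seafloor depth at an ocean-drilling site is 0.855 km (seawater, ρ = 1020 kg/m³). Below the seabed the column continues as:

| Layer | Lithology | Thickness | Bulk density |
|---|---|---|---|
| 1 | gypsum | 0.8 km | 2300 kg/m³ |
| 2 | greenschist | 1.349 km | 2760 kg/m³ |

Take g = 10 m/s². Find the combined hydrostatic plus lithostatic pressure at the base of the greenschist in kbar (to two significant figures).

0.64 kbar

seawater: 1020 kg/m³ × 10 m/s² × 855 m = 8.721×10^6 Pa = 0.08721 kbar
gypsum: 2300 kg/m³ × 10 m/s² × 800 m = 1.840×10^7 Pa = 0.1840 kbar
greenschist: 2760 kg/m³ × 10 m/s² × 1349 m = 3.723×10^7 Pa = 0.3723 kbar
Total = 0.08721 + 0.1840 + 0.3723 = 0.64353 kbar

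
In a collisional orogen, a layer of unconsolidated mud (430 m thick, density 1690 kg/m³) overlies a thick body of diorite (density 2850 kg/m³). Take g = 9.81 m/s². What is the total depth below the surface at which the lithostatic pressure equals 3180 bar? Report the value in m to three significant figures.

11500 m

Pressure at base of upper layers: 1690×9.81×430 = 7.129×10^6 Pa = 71.29 bar
Remaining pressure to be supplied by diorite: 3.180×10^8 − 7.129×10^6 = 3.109×10^8 Pa
Additional depth in diorite = 3.109×10^8 Pa / (2850 kg/m³ × 9.81 m/s²) = 11119 m
Total depth = 430 m + 11119 m = 11549 m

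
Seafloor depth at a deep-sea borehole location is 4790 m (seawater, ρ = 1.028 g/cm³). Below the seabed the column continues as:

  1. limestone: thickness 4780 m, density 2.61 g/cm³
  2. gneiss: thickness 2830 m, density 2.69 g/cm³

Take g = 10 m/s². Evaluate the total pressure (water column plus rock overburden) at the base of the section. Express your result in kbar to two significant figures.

2.5 kbar

seawater: 1028 kg/m³ × 10 m/s² × 4790 m = 4.924×10^7 Pa = 0.4924 kbar
limestone: 2610 kg/m³ × 10 m/s² × 4780 m = 1.248×10^8 Pa = 1.248 kbar
gneiss: 2690 kg/m³ × 10 m/s² × 2830 m = 7.613×10^7 Pa = 0.7613 kbar
Total = 0.4924 + 1.248 + 0.7613 = 2.5013 kbar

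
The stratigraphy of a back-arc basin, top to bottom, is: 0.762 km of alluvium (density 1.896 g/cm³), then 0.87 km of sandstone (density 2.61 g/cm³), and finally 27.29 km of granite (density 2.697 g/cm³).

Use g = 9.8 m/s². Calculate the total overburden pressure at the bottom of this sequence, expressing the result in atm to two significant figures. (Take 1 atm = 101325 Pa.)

alluvium: 1896 kg/m³ × 9.8 m/s² × 762 m = 1.416×10^7 Pa = 139.7 atm
sandstone: 2610 kg/m³ × 9.8 m/s² × 870 m = 2.225×10^7 Pa = 219.6 atm
granite: 2697 kg/m³ × 9.8 m/s² × 27290 m = 7.213×10^8 Pa = 7119 atm
Total = 139.7 + 219.6 + 7119 = 7477.9 atm

7500 atm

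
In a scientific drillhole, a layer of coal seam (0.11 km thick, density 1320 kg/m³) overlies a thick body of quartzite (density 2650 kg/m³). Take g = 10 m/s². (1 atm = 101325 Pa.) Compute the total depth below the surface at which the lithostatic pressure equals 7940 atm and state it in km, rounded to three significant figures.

30.4 km

Pressure at base of upper layers: 1320×10×110 = 1.452×10^6 Pa = 14.33 atm
Remaining pressure to be supplied by quartzite: 8.045×10^8 − 1.452×10^6 = 8.031×10^8 Pa
Additional depth in quartzite = 8.031×10^8 Pa / (2650 kg/m³ × 10 m/s²) = 30304 m
Total depth = 110 m + 30304 m = 30414 m
= 30.414 km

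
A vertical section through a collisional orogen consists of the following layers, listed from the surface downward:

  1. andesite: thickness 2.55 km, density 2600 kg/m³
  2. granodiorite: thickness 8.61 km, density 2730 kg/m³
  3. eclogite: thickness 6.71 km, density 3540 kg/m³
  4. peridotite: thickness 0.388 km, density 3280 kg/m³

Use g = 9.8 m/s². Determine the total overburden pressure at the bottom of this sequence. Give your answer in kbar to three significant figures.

andesite: 2600 kg/m³ × 9.8 m/s² × 2550 m = 6.497×10^7 Pa = 0.6497 kbar
granodiorite: 2730 kg/m³ × 9.8 m/s² × 8610 m = 2.304×10^8 Pa = 2.304 kbar
eclogite: 3540 kg/m³ × 9.8 m/s² × 6710 m = 2.328×10^8 Pa = 2.328 kbar
peridotite: 3280 kg/m³ × 9.8 m/s² × 388 m = 1.247×10^7 Pa = 0.1247 kbar
Total = 0.6497 + 2.304 + 2.328 + 0.1247 = 5.4058 kbar

5.41 kbar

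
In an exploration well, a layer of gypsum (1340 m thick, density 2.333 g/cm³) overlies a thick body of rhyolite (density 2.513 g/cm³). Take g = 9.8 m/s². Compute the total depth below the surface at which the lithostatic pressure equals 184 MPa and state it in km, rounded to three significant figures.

Pressure at base of upper layers: 2333×9.8×1340 = 3.064×10^7 Pa = 30.64 MPa
Remaining pressure to be supplied by rhyolite: 1.840×10^8 − 3.064×10^7 = 1.534×10^8 Pa
Additional depth in rhyolite = 1.534×10^8 Pa / (2513 kg/m³ × 9.8 m/s²) = 6227.3 m
Total depth = 1340 m + 6227.3 m = 7567.3 m
= 7.5673 km

7.57 km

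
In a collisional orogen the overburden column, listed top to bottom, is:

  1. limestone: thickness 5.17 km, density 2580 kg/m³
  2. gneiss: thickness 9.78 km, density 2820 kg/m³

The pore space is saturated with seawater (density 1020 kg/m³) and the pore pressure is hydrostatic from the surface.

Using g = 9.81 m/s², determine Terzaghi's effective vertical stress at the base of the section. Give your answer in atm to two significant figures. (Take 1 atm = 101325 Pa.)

2500 atm

Overburden (lithostatic) stress σ_v:
limestone: 2580 kg/m³ × 9.81 m/s² × 5170 m = 1.309×10^8 Pa = 130.9 MPa
gneiss: 2820 kg/m³ × 9.81 m/s² × 9780 m = 2.706×10^8 Pa = 270.6 MPa
Total = 130.9 + 270.6 = 401.41 MPa
Pore pressure P_p = 1020 kg/m³ × 9.81 m/s² × 14950 m = 1.496×10^8 Pa = 149.6 MPa
Effective stress σ' = σ_v − P_p = 401.4 − 149.6 = 251.81 MPa = 2485.2 atm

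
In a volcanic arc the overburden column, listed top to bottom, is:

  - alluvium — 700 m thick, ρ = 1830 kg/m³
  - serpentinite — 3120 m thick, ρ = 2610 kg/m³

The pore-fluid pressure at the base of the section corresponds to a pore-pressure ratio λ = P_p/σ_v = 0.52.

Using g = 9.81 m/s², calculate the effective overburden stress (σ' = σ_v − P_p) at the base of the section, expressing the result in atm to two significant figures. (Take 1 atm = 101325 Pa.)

440 atm

Overburden (lithostatic) stress σ_v:
alluvium: 1830 kg/m³ × 9.81 m/s² × 700 m = 1.257×10^7 Pa = 12.57 MPa
serpentinite: 2610 kg/m³ × 9.81 m/s² × 3120 m = 7.988×10^7 Pa = 79.88 MPa
Total = 12.57 + 79.88 = 92.451 MPa
Pore pressure P_p = λ·σ_v = 0.52 × 92.45 MPa = 48.07 MPa
Effective stress σ' = σ_v − P_p = 92.45 − 48.07 = 44.377 MPa = 437.96 atm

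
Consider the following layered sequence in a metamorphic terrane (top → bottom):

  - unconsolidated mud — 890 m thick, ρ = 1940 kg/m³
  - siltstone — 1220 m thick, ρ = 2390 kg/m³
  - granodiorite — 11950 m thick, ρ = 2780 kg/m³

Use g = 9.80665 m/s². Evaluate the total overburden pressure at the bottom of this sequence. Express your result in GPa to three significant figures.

unconsolidated mud: 1940 kg/m³ × 9.80665 m/s² × 890 m = 1.693×10^7 Pa = 0.01693 GPa
siltstone: 2390 kg/m³ × 9.80665 m/s² × 1220 m = 2.859×10^7 Pa = 0.02859 GPa
granodiorite: 2780 kg/m³ × 9.80665 m/s² × 11950 m = 3.258×10^8 Pa = 0.3258 GPa
Total = 0.01693 + 0.02859 + 0.3258 = 0.37131 GPa

0.371 GPa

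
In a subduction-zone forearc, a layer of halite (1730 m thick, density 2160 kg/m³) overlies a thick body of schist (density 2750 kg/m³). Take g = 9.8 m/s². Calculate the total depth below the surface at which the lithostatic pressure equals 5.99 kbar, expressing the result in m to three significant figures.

22600 m

Pressure at base of upper layers: 2160×9.8×1730 = 3.662×10^7 Pa = 0.3662 kbar
Remaining pressure to be supplied by schist: 5.990×10^8 − 3.662×10^7 = 5.624×10^8 Pa
Additional depth in schist = 5.624×10^8 Pa / (2750 kg/m³ × 9.8 m/s²) = 20868 m
Total depth = 1730 m + 20868 m = 22598 m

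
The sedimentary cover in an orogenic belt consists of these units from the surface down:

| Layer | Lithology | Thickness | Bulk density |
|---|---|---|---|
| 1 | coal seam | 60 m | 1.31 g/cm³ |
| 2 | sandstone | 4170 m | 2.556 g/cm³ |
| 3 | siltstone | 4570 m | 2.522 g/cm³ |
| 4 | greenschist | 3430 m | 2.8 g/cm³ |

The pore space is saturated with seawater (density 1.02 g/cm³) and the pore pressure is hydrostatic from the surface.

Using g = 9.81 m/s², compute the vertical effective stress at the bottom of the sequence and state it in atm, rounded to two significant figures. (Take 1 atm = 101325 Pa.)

Overburden (lithostatic) stress σ_v:
coal seam: 1310 kg/m³ × 9.81 m/s² × 60 m = 7.711×10^5 Pa = 0.7711 MPa
sandstone: 2556 kg/m³ × 9.81 m/s² × 4170 m = 1.046×10^8 Pa = 104.6 MPa
siltstone: 2522 kg/m³ × 9.81 m/s² × 4570 m = 1.131×10^8 Pa = 113.1 MPa
greenschist: 2800 kg/m³ × 9.81 m/s² × 3430 m = 9.422×10^7 Pa = 94.22 MPa
Total = 0.7711 + 104.6 + 113.1 + 94.22 = 312.61 MPa
Pore pressure P_p = 1020 kg/m³ × 9.81 m/s² × 12230 m = 1.224×10^8 Pa = 122.4 MPa
Effective stress σ' = σ_v − P_p = 312.6 − 122.4 = 190.24 MPa = 1877.5 atm

1900 atm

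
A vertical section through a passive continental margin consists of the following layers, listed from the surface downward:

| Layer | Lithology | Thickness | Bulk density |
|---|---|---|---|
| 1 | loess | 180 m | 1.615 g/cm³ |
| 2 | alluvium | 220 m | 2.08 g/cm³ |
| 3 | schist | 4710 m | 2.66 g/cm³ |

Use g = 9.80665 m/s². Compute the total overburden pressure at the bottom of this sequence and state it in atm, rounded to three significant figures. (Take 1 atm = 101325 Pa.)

loess: 1615 kg/m³ × 9.80665 m/s² × 180 m = 2.851×10^6 Pa = 28.14 atm
alluvium: 2080 kg/m³ × 9.80665 m/s² × 220 m = 4.488×10^6 Pa = 44.29 atm
schist: 2660 kg/m³ × 9.80665 m/s² × 4710 m = 1.229×10^8 Pa = 1213 atm
Total = 28.14 + 44.29 + 1213 = 1285.0 atm

1280 atm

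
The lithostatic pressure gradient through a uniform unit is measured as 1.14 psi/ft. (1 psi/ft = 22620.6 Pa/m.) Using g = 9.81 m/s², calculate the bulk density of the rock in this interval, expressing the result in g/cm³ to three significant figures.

ρ = (dP/dz)/g = 1.14 psi/ft / 9.81 m/s² = 25787 Pa/m / 9.81 m/s² = 2628.7 kg/m³
= 2.629 g/cm³

2.63 g/cm³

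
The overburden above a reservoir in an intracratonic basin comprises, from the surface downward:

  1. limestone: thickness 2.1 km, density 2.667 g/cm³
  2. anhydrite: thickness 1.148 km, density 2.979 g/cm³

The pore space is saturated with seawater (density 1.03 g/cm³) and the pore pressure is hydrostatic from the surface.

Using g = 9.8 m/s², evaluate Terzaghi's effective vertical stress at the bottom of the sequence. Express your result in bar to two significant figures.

Overburden (lithostatic) stress σ_v:
limestone: 2667 kg/m³ × 9.8 m/s² × 2100 m = 5.489×10^7 Pa = 54.89 MPa
anhydrite: 2979 kg/m³ × 9.8 m/s² × 1148 m = 3.351×10^7 Pa = 33.51 MPa
Total = 54.89 + 33.51 = 88.402 MPa
Pore pressure P_p = 1030 kg/m³ × 9.8 m/s² × 3248 m = 3.279×10^7 Pa = 32.79 MPa
Effective stress σ' = σ_v − P_p = 88.40 − 32.79 = 55.616 MPa = 556.16 bar

560 bar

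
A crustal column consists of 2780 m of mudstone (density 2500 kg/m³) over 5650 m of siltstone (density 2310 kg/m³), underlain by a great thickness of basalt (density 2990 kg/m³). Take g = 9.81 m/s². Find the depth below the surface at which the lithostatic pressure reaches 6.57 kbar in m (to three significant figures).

Pressure at base of upper layers: 2500×9.81×2780 + 2310×9.81×5650 = 1.962×10^8 Pa = 1.962 kbar
Remaining pressure to be supplied by basalt: 6.570×10^8 − 1.962×10^8 = 4.608×10^8 Pa
Additional depth in basalt = 4.608×10^8 Pa / (2990 kg/m³ × 9.81 m/s²) = 15709 m
Total depth = 8430 m + 15709 m = 24139 m

24100 m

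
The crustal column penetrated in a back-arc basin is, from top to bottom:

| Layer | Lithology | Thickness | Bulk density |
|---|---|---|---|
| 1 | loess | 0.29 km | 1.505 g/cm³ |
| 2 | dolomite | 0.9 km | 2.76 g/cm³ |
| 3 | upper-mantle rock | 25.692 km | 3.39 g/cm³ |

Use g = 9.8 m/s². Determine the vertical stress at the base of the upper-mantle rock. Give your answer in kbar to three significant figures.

loess: 1505 kg/m³ × 9.8 m/s² × 290 m = 4.277×10^6 Pa = 0.04277 kbar
dolomite: 2760 kg/m³ × 9.8 m/s² × 900 m = 2.434×10^7 Pa = 0.2434 kbar
upper-mantle rock: 3390 kg/m³ × 9.8 m/s² × 25692 m = 8.535×10^8 Pa = 8.535 kbar
Total = 0.04277 + 0.2434 + 8.535 = 8.8216 kbar

8.82 kbar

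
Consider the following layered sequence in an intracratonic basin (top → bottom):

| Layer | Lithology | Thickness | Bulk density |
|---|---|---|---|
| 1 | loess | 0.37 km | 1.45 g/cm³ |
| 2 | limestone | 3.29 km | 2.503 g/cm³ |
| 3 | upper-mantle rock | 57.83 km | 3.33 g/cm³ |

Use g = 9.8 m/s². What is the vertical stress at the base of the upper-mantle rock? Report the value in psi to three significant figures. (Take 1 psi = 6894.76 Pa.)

286000 psi

loess: 1450 kg/m³ × 9.8 m/s² × 370 m = 5.258×10^6 Pa = 762.6 psi
limestone: 2503 kg/m³ × 9.8 m/s² × 3290 m = 8.070×10^7 Pa = 11705 psi
upper-mantle rock: 3330 kg/m³ × 9.8 m/s² × 57830 m = 1.887×10^9 Pa = 2.737×10^5 psi
Total = 762.6 + 11705 + 2.737×10^5 = 2.8619×10^5 psi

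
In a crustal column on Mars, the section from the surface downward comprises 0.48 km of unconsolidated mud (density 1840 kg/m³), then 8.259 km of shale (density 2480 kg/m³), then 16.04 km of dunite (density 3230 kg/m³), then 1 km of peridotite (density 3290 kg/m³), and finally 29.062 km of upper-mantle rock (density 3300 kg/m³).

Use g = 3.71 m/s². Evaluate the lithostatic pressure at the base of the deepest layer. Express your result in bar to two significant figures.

unconsolidated mud: 1840 kg/m³ × 3.71 m/s² × 480 m = 3.277×10^6 Pa = 32.77 bar
shale: 2480 kg/m³ × 3.71 m/s² × 8259 m = 7.599×10^7 Pa = 759.9 bar
dunite: 3230 kg/m³ × 3.71 m/s² × 16040 m = 1.922×10^8 Pa = 1922 bar
peridotite: 3290 kg/m³ × 3.71 m/s² × 1000 m = 1.221×10^7 Pa = 122.1 bar
upper-mantle rock: 3300 kg/m³ × 3.71 m/s² × 29062 m = 3.558×10^8 Pa = 3558 bar
Total = 32.77 + 759.9 + 1922 + 122.1 + 3558 = 6394.9 bar

6400 bar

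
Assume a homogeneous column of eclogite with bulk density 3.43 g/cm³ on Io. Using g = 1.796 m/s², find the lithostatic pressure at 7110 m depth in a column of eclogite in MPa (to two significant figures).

eclogite: 3430 kg/m³ × 1.796 m/s² × 7110 m = 4.380×10^7 Pa = 43.80 MPa

44 MPa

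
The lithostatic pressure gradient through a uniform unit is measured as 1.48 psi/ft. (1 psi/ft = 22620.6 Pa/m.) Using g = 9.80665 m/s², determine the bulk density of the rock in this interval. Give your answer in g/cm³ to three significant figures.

ρ = (dP/dz)/g = 1.48 psi/ft / 9.80665 m/s² = 33478 Pa/m / 9.80665 m/s² = 3413.9 kg/m³
= 3.414 g/cm³

3.41 g/cm³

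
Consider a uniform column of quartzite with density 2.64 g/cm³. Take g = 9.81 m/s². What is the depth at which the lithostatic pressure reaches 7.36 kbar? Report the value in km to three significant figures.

28.4 km

h = P/(ρg) = 7.36 kbar / (2640 kg/m³ × 9.81 m/s²) = 7.360×10^8 Pa / 25898 Pa/m = 28419 m
= 28.419 km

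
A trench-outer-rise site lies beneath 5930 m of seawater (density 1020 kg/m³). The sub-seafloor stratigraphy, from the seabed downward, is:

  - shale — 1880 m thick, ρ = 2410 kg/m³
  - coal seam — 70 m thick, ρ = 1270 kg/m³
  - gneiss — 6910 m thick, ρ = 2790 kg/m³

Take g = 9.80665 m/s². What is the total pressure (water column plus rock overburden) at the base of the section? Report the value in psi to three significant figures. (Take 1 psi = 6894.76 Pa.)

seawater: 1020 kg/m³ × 9.80665 m/s² × 5930 m = 5.932×10^7 Pa = 8603 psi
shale: 2410 kg/m³ × 9.80665 m/s² × 1880 m = 4.443×10^7 Pa = 6444 psi
coal seam: 1270 kg/m³ × 9.80665 m/s² × 70 m = 8.718×10^5 Pa = 126.4 psi
gneiss: 2790 kg/m³ × 9.80665 m/s² × 6910 m = 1.891×10^8 Pa = 27421 psi
Total = 8603 + 6444 + 126.4 + 27421 = 42595 psi

42600 psi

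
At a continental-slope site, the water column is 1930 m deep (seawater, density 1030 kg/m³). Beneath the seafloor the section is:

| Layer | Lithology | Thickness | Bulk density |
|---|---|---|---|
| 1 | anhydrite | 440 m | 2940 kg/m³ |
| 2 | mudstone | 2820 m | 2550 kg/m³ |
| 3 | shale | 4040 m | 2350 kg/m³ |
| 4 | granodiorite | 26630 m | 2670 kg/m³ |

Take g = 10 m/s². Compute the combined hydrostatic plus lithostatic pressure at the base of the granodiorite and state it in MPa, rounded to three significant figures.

seawater: 1030 kg/m³ × 10 m/s² × 1930 m = 1.988×10^7 Pa = 19.88 MPa
anhydrite: 2940 kg/m³ × 10 m/s² × 440 m = 1.294×10^7 Pa = 12.94 MPa
mudstone: 2550 kg/m³ × 10 m/s² × 2820 m = 7.191×10^7 Pa = 71.91 MPa
shale: 2350 kg/m³ × 10 m/s² × 4040 m = 9.494×10^7 Pa = 94.94 MPa
granodiorite: 2670 kg/m³ × 10 m/s² × 26630 m = 7.110×10^8 Pa = 711.0 MPa
Total = 19.88 + 12.94 + 71.91 + 94.94 + 711.0 = 910.69 MPa

911 MPa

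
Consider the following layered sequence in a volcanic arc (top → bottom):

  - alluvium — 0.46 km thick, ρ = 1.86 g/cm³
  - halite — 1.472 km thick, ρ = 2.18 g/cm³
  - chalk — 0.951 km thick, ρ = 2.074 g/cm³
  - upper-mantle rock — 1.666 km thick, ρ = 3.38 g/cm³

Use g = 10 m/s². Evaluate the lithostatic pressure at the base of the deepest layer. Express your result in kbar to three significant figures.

1.17 kbar

alluvium: 1860 kg/m³ × 10 m/s² × 460 m = 8.556×10^6 Pa = 0.08556 kbar
halite: 2180 kg/m³ × 10 m/s² × 1472 m = 3.209×10^7 Pa = 0.3209 kbar
chalk: 2074 kg/m³ × 10 m/s² × 951 m = 1.972×10^7 Pa = 0.1972 kbar
upper-mantle rock: 3380 kg/m³ × 10 m/s² × 1666 m = 5.631×10^7 Pa = 0.5631 kbar
Total = 0.08556 + 0.3209 + 0.1972 + 0.5631 = 1.1668 kbar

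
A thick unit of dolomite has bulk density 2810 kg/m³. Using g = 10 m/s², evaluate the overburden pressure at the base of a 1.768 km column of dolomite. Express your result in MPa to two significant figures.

50 MPa

dolomite: 2810 kg/m³ × 10 m/s² × 1768 m = 4.968×10^7 Pa = 49.68 MPa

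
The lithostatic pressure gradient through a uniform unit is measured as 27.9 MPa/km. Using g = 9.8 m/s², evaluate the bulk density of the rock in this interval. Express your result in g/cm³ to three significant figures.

2.85 g/cm³

ρ = (dP/dz)/g = 27.9 MPa/km / 9.8 m/s² = 27900 Pa/m / 9.8 m/s² = 2846.9 kg/m³
= 2.847 g/cm³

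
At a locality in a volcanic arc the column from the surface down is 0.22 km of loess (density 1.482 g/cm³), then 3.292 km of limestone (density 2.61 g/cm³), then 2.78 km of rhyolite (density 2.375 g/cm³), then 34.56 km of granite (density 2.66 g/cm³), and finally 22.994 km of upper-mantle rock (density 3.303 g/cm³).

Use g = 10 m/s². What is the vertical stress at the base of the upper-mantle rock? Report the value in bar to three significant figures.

loess: 1482 kg/m³ × 10 m/s² × 220 m = 3.260×10^6 Pa = 32.60 bar
limestone: 2610 kg/m³ × 10 m/s² × 3292 m = 8.592×10^7 Pa = 859.2 bar
rhyolite: 2375 kg/m³ × 10 m/s² × 2780 m = 6.603×10^7 Pa = 660.2 bar
granite: 2660 kg/m³ × 10 m/s² × 34560 m = 9.193×10^8 Pa = 9193 bar
upper-mantle rock: 3303 kg/m³ × 10 m/s² × 22994 m = 7.595×10^8 Pa = 7595 bar
Total = 32.60 + 859.2 + 660.2 + 9193 + 7595 = 18340 bar

18300 bar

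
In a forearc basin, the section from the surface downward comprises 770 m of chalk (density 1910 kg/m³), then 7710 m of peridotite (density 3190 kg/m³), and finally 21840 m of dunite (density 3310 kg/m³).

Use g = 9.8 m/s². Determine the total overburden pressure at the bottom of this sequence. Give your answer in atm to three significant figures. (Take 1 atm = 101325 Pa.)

chalk: 1910 kg/m³ × 9.8 m/s² × 770 m = 1.441×10^7 Pa = 142.2 atm
peridotite: 3190 kg/m³ × 9.8 m/s² × 7710 m = 2.410×10^8 Pa = 2379 atm
dunite: 3310 kg/m³ × 9.8 m/s² × 21840 m = 7.084×10^8 Pa = 6992 atm
Total = 142.2 + 2379 + 6992 = 9512.8 atm

9510 atm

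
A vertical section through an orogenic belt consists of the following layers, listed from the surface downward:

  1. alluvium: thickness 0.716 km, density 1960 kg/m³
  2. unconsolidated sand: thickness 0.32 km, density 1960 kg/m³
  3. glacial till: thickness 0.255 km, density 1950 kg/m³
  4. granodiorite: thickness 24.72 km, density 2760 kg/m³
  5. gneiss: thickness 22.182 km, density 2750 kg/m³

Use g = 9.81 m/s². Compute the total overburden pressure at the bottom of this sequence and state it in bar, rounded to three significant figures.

alluvium: 1960 kg/m³ × 9.81 m/s² × 716 m = 1.377×10^7 Pa = 137.7 bar
unconsolidated sand: 1960 kg/m³ × 9.81 m/s² × 320 m = 6.153×10^6 Pa = 61.53 bar
glacial till: 1950 kg/m³ × 9.81 m/s² × 255 m = 4.878×10^6 Pa = 48.78 bar
granodiorite: 2760 kg/m³ × 9.81 m/s² × 24720 m = 6.693×10^8 Pa = 6693 bar
gneiss: 2750 kg/m³ × 9.81 m/s² × 22182 m = 5.984×10^8 Pa = 5984 bar
Total = 137.7 + 61.53 + 48.78 + 6693 + 5984 = 12925 bar

12900 bar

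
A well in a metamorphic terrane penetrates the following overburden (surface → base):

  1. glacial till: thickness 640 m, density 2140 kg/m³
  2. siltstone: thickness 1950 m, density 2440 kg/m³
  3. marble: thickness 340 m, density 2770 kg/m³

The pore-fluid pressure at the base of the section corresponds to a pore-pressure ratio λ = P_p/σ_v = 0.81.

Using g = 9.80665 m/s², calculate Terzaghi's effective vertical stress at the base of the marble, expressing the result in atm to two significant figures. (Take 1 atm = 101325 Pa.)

Overburden (lithostatic) stress σ_v:
glacial till: 2140 kg/m³ × 9.80665 m/s² × 640 m = 1.343×10^7 Pa = 13.43 MPa
siltstone: 2440 kg/m³ × 9.80665 m/s² × 1950 m = 4.666×10^7 Pa = 46.66 MPa
marble: 2770 kg/m³ × 9.80665 m/s² × 340 m = 9.236×10^6 Pa = 9.236 MPa
Total = 13.43 + 46.66 + 9.236 = 69.327 MPa
Pore pressure P_p = λ·σ_v = 0.81 × 69.33 MPa = 56.15 MPa
Effective stress σ' = σ_v − P_p = 69.33 − 56.15 = 13.172 MPa = 130.00 atm

130 atm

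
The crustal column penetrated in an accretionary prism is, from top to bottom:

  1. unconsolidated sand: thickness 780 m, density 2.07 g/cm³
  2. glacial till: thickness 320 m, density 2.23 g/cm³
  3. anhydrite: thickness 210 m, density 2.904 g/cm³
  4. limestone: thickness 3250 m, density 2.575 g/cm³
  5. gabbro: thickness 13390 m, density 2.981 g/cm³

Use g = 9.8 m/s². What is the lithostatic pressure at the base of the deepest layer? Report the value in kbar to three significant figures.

5.02 kbar

unconsolidated sand: 2070 kg/m³ × 9.8 m/s² × 780 m = 1.582×10^7 Pa = 0.1582 kbar
glacial till: 2230 kg/m³ × 9.8 m/s² × 320 m = 6.993×10^6 Pa = 0.06993 kbar
anhydrite: 2904 kg/m³ × 9.8 m/s² × 210 m = 5.976×10^6 Pa = 0.05976 kbar
limestone: 2575 kg/m³ × 9.8 m/s² × 3250 m = 8.201×10^7 Pa = 0.8201 kbar
gabbro: 2981 kg/m³ × 9.8 m/s² × 13390 m = 3.912×10^8 Pa = 3.912 kbar
Total = 0.1582 + 0.06993 + 0.05976 + 0.8201 + 3.912 = 5.0198 kbar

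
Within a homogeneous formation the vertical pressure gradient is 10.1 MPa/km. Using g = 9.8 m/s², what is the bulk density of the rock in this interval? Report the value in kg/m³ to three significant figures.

ρ = (dP/dz)/g = 10.1 MPa/km / 9.8 m/s² = 10100 Pa/m / 9.8 m/s² = 1030.6 kg/m³

1030 kg/m³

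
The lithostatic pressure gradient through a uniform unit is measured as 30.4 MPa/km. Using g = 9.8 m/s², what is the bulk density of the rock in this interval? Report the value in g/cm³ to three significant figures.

3.10 g/cm³

ρ = (dP/dz)/g = 30.4 MPa/km / 9.8 m/s² = 30400 Pa/m / 9.8 m/s² = 3102.0 kg/m³
= 3.102 g/cm³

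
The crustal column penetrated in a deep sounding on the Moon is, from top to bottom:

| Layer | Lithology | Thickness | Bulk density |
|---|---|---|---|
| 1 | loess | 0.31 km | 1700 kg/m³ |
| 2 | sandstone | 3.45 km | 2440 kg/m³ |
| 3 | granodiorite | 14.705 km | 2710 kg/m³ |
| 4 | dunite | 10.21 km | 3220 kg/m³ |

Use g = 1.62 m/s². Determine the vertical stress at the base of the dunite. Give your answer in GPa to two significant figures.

0.13 GPa

loess: 1700 kg/m³ × 1.62 m/s² × 310 m = 8.537×10^5 Pa = 8.537×10^-4 GPa
sandstone: 2440 kg/m³ × 1.62 m/s² × 3450 m = 1.364×10^7 Pa = 0.01364 GPa
granodiorite: 2710 kg/m³ × 1.62 m/s² × 14705 m = 6.456×10^7 Pa = 0.06456 GPa
dunite: 3220 kg/m³ × 1.62 m/s² × 10210 m = 5.326×10^7 Pa = 0.05326 GPa
Total = 8.537×10^-4 + 0.01364 + 0.06456 + 0.05326 = 0.13231 GPa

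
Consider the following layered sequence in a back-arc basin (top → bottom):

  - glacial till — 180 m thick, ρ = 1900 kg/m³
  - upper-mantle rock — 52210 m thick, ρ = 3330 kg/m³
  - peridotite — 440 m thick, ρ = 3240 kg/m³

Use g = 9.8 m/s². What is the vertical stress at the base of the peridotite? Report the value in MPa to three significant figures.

glacial till: 1900 kg/m³ × 9.8 m/s² × 180 m = 3.352×10^6 Pa = 3.352 MPa
upper-mantle rock: 3330 kg/m³ × 9.8 m/s² × 52210 m = 1.704×10^9 Pa = 1704 MPa
peridotite: 3240 kg/m³ × 9.8 m/s² × 440 m = 1.397×10^7 Pa = 13.97 MPa
Total = 3.352 + 1704 + 13.97 = 1721.1 MPa

1720 MPa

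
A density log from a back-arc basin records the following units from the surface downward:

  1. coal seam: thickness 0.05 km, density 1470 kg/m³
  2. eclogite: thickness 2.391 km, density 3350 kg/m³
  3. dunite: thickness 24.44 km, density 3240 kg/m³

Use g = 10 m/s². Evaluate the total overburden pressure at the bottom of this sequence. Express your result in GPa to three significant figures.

0.873 GPa

coal seam: 1470 kg/m³ × 10 m/s² × 50 m = 7.350×10^5 Pa = 7.350×10^-4 GPa
eclogite: 3350 kg/m³ × 10 m/s² × 2391 m = 8.010×10^7 Pa = 0.08010 GPa
dunite: 3240 kg/m³ × 10 m/s² × 24440 m = 7.919×10^8 Pa = 0.7919 GPa
Total = 7.350×10^-4 + 0.08010 + 0.7919 = 0.87269 GPa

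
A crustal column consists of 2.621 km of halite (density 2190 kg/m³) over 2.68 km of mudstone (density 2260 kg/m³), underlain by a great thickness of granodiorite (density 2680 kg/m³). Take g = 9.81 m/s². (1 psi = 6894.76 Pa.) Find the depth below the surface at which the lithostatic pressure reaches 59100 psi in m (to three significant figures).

16400 m

Pressure at base of upper layers: 2190×9.81×2621 + 2260×9.81×2680 = 1.157×10^8 Pa = 16785 psi
Remaining pressure to be supplied by granodiorite: 4.075×10^8 − 1.157×10^8 = 2.918×10^8 Pa
Additional depth in granodiorite = 2.918×10^8 Pa / (2680 kg/m³ × 9.81 m/s²) = 11097 m
Total depth = 5301 m + 11097 m = 16398 m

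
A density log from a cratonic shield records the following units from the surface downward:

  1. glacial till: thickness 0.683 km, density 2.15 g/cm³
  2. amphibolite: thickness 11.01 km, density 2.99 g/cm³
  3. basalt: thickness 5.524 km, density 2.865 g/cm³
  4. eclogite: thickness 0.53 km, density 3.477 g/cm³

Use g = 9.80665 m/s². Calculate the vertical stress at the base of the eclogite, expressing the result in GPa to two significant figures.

0.51 GPa

glacial till: 2150 kg/m³ × 9.80665 m/s² × 683 m = 1.440×10^7 Pa = 0.01440 GPa
amphibolite: 2990 kg/m³ × 9.80665 m/s² × 11010 m = 3.228×10^8 Pa = 0.3228 GPa
basalt: 2865 kg/m³ × 9.80665 m/s² × 5524 m = 1.552×10^8 Pa = 0.1552 GPa
eclogite: 3477 kg/m³ × 9.80665 m/s² × 530 m = 1.807×10^7 Pa = 0.01807 GPa
Total = 0.01440 + 0.3228 + 0.1552 + 0.01807 = 0.51051 GPa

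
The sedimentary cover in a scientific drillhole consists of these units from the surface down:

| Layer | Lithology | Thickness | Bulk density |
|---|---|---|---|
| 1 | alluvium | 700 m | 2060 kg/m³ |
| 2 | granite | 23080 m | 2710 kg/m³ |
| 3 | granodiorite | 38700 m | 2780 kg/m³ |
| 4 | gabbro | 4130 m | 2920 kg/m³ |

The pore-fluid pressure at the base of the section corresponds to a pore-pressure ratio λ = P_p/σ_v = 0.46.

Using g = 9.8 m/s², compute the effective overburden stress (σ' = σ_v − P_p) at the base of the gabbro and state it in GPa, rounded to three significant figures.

0.972 GPa

Overburden (lithostatic) stress σ_v:
alluvium: 2060 kg/m³ × 9.8 m/s² × 700 m = 1.413×10^7 Pa = 14.13 MPa
granite: 2710 kg/m³ × 9.8 m/s² × 23080 m = 6.130×10^8 Pa = 613.0 MPa
granodiorite: 2780 kg/m³ × 9.8 m/s² × 38700 m = 1.054×10^9 Pa = 1054 MPa
gabbro: 2920 kg/m³ × 9.8 m/s² × 4130 m = 1.182×10^8 Pa = 118.2 MPa
Total = 14.13 + 613.0 + 1054 + 118.2 = 1799.6 MPa
Pore pressure P_p = λ·σ_v = 0.46 × 1800 MPa = 827.8 MPa
Effective stress σ' = σ_v − P_p = 1800 − 827.8 = 971.79 MPa = 0.97179 GPa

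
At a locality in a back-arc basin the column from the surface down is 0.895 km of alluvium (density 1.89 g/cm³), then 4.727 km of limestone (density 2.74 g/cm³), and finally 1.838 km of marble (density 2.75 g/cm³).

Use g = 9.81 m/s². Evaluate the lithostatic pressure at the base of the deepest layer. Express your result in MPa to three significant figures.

193 MPa

alluvium: 1890 kg/m³ × 9.81 m/s² × 895 m = 1.659×10^7 Pa = 16.59 MPa
limestone: 2740 kg/m³ × 9.81 m/s² × 4727 m = 1.271×10^8 Pa = 127.1 MPa
marble: 2750 kg/m³ × 9.81 m/s² × 1838 m = 4.958×10^7 Pa = 49.58 MPa
Total = 16.59 + 127.1 + 49.58 = 193.24 MPa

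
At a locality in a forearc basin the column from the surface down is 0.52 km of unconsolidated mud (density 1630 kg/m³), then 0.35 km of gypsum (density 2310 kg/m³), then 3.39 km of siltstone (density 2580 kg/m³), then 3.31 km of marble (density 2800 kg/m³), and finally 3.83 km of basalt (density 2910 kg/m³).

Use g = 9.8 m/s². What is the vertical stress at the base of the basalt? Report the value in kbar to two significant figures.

3.0 kbar

unconsolidated mud: 1630 kg/m³ × 9.8 m/s² × 520 m = 8.306×10^6 Pa = 0.08306 kbar
gypsum: 2310 kg/m³ × 9.8 m/s² × 350 m = 7.923×10^6 Pa = 0.07923 kbar
siltstone: 2580 kg/m³ × 9.8 m/s² × 3390 m = 8.571×10^7 Pa = 0.8571 kbar
marble: 2800 kg/m³ × 9.8 m/s² × 3310 m = 9.083×10^7 Pa = 0.9083 kbar
basalt: 2910 kg/m³ × 9.8 m/s² × 3830 m = 1.092×10^8 Pa = 1.092 kbar
Total = 0.08306 + 0.07923 + 0.8571 + 0.9083 + 1.092 = 3.0199 kbar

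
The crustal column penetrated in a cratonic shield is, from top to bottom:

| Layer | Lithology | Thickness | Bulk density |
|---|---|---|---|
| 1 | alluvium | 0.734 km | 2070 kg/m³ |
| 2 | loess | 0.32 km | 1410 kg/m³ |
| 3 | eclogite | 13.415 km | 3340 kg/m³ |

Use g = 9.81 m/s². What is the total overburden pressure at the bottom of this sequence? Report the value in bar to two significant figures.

alluvium: 2070 kg/m³ × 9.81 m/s² × 734 m = 1.491×10^7 Pa = 149.1 bar
loess: 1410 kg/m³ × 9.81 m/s² × 320 m = 4.426×10^6 Pa = 44.26 bar
eclogite: 3340 kg/m³ × 9.81 m/s² × 13415 m = 4.395×10^8 Pa = 4395 bar
Total = 149.1 + 44.26 + 4395 = 4588.8 bar

4600 bar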